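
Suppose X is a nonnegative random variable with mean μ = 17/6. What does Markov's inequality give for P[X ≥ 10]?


μ = E[X] = 17/6, a = 10.
Markov: P[X ≥ 10] ≤ μ/a = (17/6)/10 = 17/60.
Numerically: ≈ 0.283.
(Since a = 10 > μ = 2.833, the bound 17/60 is < 1 and informative.)

P[X ≥ 10] ≤ 17/60 ≈ 0.283.


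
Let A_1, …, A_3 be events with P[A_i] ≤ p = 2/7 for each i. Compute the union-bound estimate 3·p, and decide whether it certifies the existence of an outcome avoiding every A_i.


Union bound: P[∪_{i=1}^{3} A_i] ≤ Σ_i P[A_i] ≤ 3·p = 3·(2/7) = 6/7.
Numerically: 6/7 ≈ 0.857.
Is 6/7 < 1? YES.
Since P[∪ A_i] ≤ 6/7 < 1, the complement has P[∩ A_i^c] ≥ 1 − 6/7 = 1/7 > 0, so some outcome avoids every A_i.

3·p = 6/7 ≈ 0.857; existence CERTIFIED by the union bound.


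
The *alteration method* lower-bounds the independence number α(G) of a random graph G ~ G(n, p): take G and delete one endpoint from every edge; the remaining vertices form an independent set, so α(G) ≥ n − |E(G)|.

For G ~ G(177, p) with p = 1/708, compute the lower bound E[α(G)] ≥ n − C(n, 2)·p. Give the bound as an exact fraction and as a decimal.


E[|E(G)|] = C(177, 2)·p = 15576 · (1/708) = 22.
E[α(G)] ≥ n − E[|E(G)|] = 177 − 22 = 155.
Numerically: ≈ 155.000.
(This is only a lower bound; the true E[α(G)] may be larger.)

E[α(G)] ≥ 155 ≈ 155.000.


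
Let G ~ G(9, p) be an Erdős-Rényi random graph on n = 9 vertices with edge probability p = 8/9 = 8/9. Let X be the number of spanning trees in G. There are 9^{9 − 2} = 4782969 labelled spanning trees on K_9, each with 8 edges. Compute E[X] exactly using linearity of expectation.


K_9 has 9^{9 − 2} = 4782969 labelled spanning trees.
For each such spanning tree H, let X_H = 1 if all 8 edges of H are present in G. Then P[X_H = 1] = p^{8} = (8/9)^{8} = 16777216/43046721.
Summing the indicators: E[X] = Σ_H E[X_H] = 4782969 · p^{8} = 4782969 · 16777216/43046721 = 16777216/9.
Numerically: E[X] ≈ 1.8641e+06.

E[X] = 4782969 · (8/9)^{8} = 16777216/9 ≈ 1.8641e+06.


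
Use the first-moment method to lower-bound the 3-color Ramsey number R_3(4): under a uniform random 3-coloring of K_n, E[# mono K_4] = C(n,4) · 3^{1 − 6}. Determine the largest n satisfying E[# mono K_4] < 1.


We need C(n, 4) · 3^{1 − 6} < 1, i.e. C(n, 4) < 3^{6 − 1} = 243.
Check values of n near the boundary:
  n = 6: C(6, 4) = 15; 15 < 243? YES
  n = 7: C(7, 4) = 35; 35 < 243? YES
  n = 8: C(8, 4) = 70; 70 < 243? YES
  n = 9: C(9, 4) = 126; 126 < 243? YES
  n = 10: C(10, 4) = 210; 210 < 243? YES
  n = 11: C(11, 4) = 330; 330 < 243? NO
  n = 12: C(12, 4) = 495; 495 < 243? NO
  n = 13: C(13, 4) = 715; 715 < 243? NO
The largest n with C(n, 4) < 243 is n = 10 (where E[X] = 70/81 ≈ 0.8642). Hence R_3(4) > 10, i.e. R_3(4) ≥ 11.

Largest n = 10; hence R_3(4) > 10.


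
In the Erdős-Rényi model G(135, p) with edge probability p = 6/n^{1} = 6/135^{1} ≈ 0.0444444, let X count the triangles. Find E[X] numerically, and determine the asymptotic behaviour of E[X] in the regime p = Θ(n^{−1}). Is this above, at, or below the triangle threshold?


Number of potential triangles: C(135, 3) = 400995.
Each occurs with probability p³ ≈ (0.0444444)³ ≈ 8.77914952e-05.
By linearity: E[X] = C(135, 3)·p³ ≈ 400995 · 8.77914952e-05 ≈ 35.203951.
Here α = 1, so p = 6/n is exactly at the triangle threshold p ~ 1/n. Asymptotically E[X] → c³/6 = 6³/6 = 36 ≈ 36.000000, a bounded constant. In this regime the triangle count is asymptotically Poisson(c³/6).

E[X] ≈ 35.203951; in regime p = Θ(1/n^{1}) E[X] stays bounded (at the triangle threshold p ~ 1/n).


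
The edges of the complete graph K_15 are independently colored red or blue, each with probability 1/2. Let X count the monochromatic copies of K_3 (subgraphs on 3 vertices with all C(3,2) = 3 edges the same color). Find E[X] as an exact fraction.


Let X = Σ_S X_S over the C(15, 3) = 455 subsets S of size 3, where X_S = 1 if the K_3 on S is monochromatic.
For a fixed S, the K_3 on S has C(3, 2) = 3 edges. P[all 3 edges red] = (1/2)^3, and likewise for blue, so P[monochromatic] = 2·(1/2)^3 = 2^{1 − 3} = 1/4.
By linearity: E[X] = C(15, 3) · 2^{1 − 3} = 455 · 1/4 = 455/4.
Numerically: E[X] ≈ 113.750.

E[X] = C(15,3)·2^(1−C(3,2)) = 455/4 ≈ 113.750.


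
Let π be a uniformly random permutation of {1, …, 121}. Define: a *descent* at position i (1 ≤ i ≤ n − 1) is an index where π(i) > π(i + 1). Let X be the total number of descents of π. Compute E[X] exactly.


Write X = Σ X_I over i = 1, …, 120, with X_I the indicator of one descent.
There are 120 indicators.
For each fixed i, the pair (π(i), π(i+1)) is a uniformly random ordered pair of distinct values from {1, …, 121}; by symmetry P[π(i) > π(i+1)] = 1/2.
By linearity: E[X] = 120 · (1/2) = (121 − 1) · (1/2) = 60 ≈ 60.000.

E[X] = 60 = 60.000.


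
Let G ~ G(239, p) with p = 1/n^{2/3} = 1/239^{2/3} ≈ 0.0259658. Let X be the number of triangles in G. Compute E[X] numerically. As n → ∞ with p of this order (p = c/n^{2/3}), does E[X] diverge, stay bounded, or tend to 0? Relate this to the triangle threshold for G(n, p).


Number of potential triangles: C(239, 3) = 2246839.
Each occurs with probability p³ ≈ (0.0259658)³ ≈ 1.75066963e-05.
By linearity: E[X] = C(239, 3)·p³ ≈ 2246839 · 1.75066963e-05 ≈ 39.334728.
Since α = 2/3 < 1, p = c/n^{2/3} ≫ 1/n is above the triangle threshold p ~ 1/n. Asymptotically E[X] ~ (c³/6)·n^{3(1−α)} = (1³/6)·n^{1} → ∞; triangles are abundant w.h.p.

E[X] ≈ 39.334728; in regime p = Θ(1/n^{2/3}) E[X] diverges (above the triangle threshold p ~ 1/n).


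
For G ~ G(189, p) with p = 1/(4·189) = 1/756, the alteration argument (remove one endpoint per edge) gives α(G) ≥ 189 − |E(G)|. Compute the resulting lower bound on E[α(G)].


E[|E(G)|] = C(189, 2)·p = 17766 · (1/756) = 47/2.
E[α(G)] ≥ n − E[|E(G)|] = 189 − 47/2 = 331/2.
Numerically: ≈ 165.500.
(This is only a lower bound; the true E[α(G)] may be larger.)

E[α(G)] ≥ 331/2 ≈ 165.500.


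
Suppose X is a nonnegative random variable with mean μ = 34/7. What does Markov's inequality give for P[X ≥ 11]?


μ = E[X] = 34/7, a = 11.
Markov: P[X ≥ 11] ≤ μ/a = (34/7)/11 = 34/77.
Numerically: ≈ 0.442.
(Since a = 11 > μ = 4.857, the bound 34/77 is < 1 and informative.)

P[X ≥ 11] ≤ 34/77 ≈ 0.442.


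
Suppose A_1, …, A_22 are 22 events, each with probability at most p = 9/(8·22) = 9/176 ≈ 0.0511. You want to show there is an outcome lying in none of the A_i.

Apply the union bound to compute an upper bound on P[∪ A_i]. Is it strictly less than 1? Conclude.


Union bound: P[∪_{i=1}^{22} A_i] ≤ Σ_i P[A_i] ≤ 22·p = 22·(9/176) = 9/8.
Numerically: 9/8 ≈ 1.1250.
Is 9/8 < 1? NO.
Since the bound 9/8 is ≥ 1, the union bound is uninformative here; it does NOT by itself certify existence.

22·p = 9/8 ≈ 1.1250; existence NOT certified by the union bound.


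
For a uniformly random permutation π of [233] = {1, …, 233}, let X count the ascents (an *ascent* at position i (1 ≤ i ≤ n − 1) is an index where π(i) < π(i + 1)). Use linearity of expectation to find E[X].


Write X = Σ X_I over i = 1, …, 232, with X_I the indicator of one ascent.
There are 232 indicators.
For each fixed i, the pair (π(i), π(i+1)) is a uniformly random ordered pair of distinct values from {1, …, 233}; by symmetry P[π(i) < π(i+1)] = 1/2.
By linearity: E[X] = 232 · (1/2) = (233 − 1) · (1/2) = 116 ≈ 116.000.

E[X] = 116 = 116.000.


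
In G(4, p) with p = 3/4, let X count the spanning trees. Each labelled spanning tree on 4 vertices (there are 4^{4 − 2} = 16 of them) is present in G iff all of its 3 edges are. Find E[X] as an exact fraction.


K_4 has 4^{4 − 2} = 16 labelled spanning trees.
For each such spanning tree H, let X_H = 1 if all 3 edges of H are present in G. Then P[X_H = 1] = p^{3} = (3/4)^{3} = 27/64.
By linearity of expectation: E[X] = Σ_H E[X_H] = 16 · p^{3} = 16 · 27/64 = 27/4.
Numerically: E[X] ≈ 6.75.

E[X] = 16 · (3/4)^{3} = 27/4 ≈ 6.75.


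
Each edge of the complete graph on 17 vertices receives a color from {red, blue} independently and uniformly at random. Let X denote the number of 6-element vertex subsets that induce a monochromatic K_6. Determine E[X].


Let X = Σ_S X_S over the C(17, 6) = 12376 subsets S of size 6, where X_S = 1 if the K_6 on S is monochromatic.
For a fixed S, the K_6 on S has C(6, 2) = 15 edges. P[all 15 edges red] = (1/2)^15, and likewise for blue, so P[monochromatic] = 2·(1/2)^15 = 2^{1 − 15} = 1/16384.
Summing: E[X] = C(17, 6) · 2^{1 − 15} = 12376 · 1/16384 = 1547/2048.
Numerically: E[X] ≈ 0.75537.

E[X] = C(17,6)·2^(1−C(6,2)) = 1547/2048 ≈ 0.75537.


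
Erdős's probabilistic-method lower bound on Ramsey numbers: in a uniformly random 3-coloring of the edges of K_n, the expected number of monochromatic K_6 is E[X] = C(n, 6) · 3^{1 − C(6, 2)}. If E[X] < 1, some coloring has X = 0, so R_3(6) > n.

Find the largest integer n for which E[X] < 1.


We need C(n, 6) · 3^{1 − 15} < 1, i.e. C(n, 6) < 3^{15 − 1} = 4782969.
Check values of n near the boundary:
  n = 35: C(35, 6) = 1623160; 1623160 < 4782969? YES
  n = 36: C(36, 6) = 1947792; 1947792 < 4782969? YES
  n = 37: C(37, 6) = 2324784; 2324784 < 4782969? YES
  n = 38: C(38, 6) = 2760681; 2760681 < 4782969? YES
  n = 39: C(39, 6) = 3262623; 3262623 < 4782969? YES
  n = 40: C(40, 6) = 3838380; 3838380 < 4782969? YES
  n = 41: C(41, 6) = 4496388; 4496388 < 4782969? YES
  n = 42: C(42, 6) = 5245786; 5245786 < 4782969? NO
The largest n with C(n, 6) < 4782969 is n = 41 (where E[X] = 1498796/1594323 ≈ 0.9400830). Hence R_3(6) > 41, i.e. R_3(6) ≥ 42.

Largest n = 41; hence R_3(6) > 41.


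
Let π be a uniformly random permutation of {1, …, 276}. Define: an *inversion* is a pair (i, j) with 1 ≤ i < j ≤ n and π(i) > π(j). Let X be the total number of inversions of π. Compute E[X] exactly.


Write X = Σ X_I over the C(276, 2) = 37950 pairs i < j, with X_I the indicator of one inversion.
There are 37950 indicators.
For each fixed pair i < j, the values π(i) and π(j) are two distinct elements of {1, …, 276} in uniformly random order; by symmetry P[π(i) > π(j)] = 1/2.
By linearity: E[X] = 37950 · (1/2) = C(276, 2) · (1/2) = 37950/2 = 18975 ≈ 18975.00000.

E[X] = 18975 = 18975.00000.


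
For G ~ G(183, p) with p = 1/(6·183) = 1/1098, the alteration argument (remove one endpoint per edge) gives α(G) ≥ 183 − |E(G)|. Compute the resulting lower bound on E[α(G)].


E[|E(G)|] = C(183, 2)·p = 16653 · (1/1098) = 91/6.
E[α(G)] ≥ n − E[|E(G)|] = 183 − 91/6 = 1007/6.
Numerically: ≈ 167.8333.
(This is only a lower bound; the true E[α(G)] may be larger.)

E[α(G)] ≥ 1007/6 ≈ 167.8333.


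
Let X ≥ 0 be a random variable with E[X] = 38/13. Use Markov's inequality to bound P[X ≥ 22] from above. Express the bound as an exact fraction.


μ = E[X] = 38/13, a = 22.
Markov: P[X ≥ 22] ≤ μ/a = (38/13)/22 = 19/143.
Numerically: ≈ 0.132867.
(Since a = 22 > μ = 2.923077, the bound 19/143 is < 1 and informative.)

P[X ≥ 22] ≤ 19/143 ≈ 0.132867.


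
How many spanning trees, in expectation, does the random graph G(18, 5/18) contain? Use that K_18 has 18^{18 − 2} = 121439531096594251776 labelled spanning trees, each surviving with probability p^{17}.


K_18 has 18^{18 − 2} = 121439531096594251776 labelled spanning trees.
For each such spanning tree H, let X_H = 1 if all 17 edges of H are present in G. Then P[X_H = 1] = p^{17} = (5/18)^{17} = 762939453125/2185911559738696531968.
By linearity: E[X] = Σ_H E[X_H] = 121439531096594251776 · p^{17} = 121439531096594251776 · 762939453125/2185911559738696531968 = 762939453125/18.
Numerically: E[X] ≈ 4.23855e+10.

E[X] = 121439531096594251776 · (5/18)^{17} = 762939453125/18 ≈ 4.23855e+10.


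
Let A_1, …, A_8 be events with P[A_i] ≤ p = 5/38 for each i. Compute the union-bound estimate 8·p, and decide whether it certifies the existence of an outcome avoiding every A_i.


Union bound: P[∪_{i=1}^{8} A_i] ≤ Σ_i P[A_i] ≤ 8·p = 8·(5/38) = 20/19.
Numerically: 20/19 ≈ 1.0526.
Is 20/19 < 1? NO.
Since the bound 20/19 is ≥ 1, the union bound is uninformative here; it does NOT by itself certify existence.

8·p = 20/19 ≈ 1.0526; existence NOT certified by the union bound.


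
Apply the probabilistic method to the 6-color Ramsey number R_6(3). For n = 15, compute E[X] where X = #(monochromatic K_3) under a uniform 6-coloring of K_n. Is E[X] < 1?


E[X] = C(15, 3) · 6^{1 − 3} = 455 · 6^{−2} = 455/36.
As a reduced fraction: E[X] = 455/36 ≈ 12.638889.
Is E[X] < 1? NO.
Since E[X] ≥ 1, the first-moment bound is inconclusive at n = 15; it does NOT by itself certify R_6(3) > 15.

E[X] = 455/36 ≈ 12.638889; E[X] ≥ 1; first-moment method inconclusive here.


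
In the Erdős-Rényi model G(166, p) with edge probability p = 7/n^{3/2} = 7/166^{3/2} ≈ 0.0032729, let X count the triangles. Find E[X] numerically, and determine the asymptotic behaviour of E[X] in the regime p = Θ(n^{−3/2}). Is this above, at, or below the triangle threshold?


Number of potential triangles: C(166, 3) = 748660.
Each occurs with probability p³ ≈ (0.0032729)³ ≈ 3.5059662e-08.
By linearity: E[X] = C(166, 3)·p³ ≈ 748660 · 3.5059662e-08 ≈ 0.02625.
Since α = 3/2 > 1, p = c/n^{3/2} = o(1/n) is below the triangle threshold p ~ 1/n. Asymptotically E[X] ~ (c³/6)·n^{3(1−α)} = (7³/6)·n^{-1.5} → 0, so by Markov's inequality G has no triangles w.h.p.

E[X] ≈ 0.02625; in regime p = Θ(1/n^{3/2}) E[X] tends to 0 (below the triangle threshold p ~ 1/n).


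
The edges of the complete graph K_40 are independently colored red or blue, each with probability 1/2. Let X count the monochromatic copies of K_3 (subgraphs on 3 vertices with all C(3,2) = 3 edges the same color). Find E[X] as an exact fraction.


Let X = Σ_S X_S over the C(40, 3) = 9880 subsets S of size 3, where X_S = 1 if the K_3 on S is monochromatic.
For a fixed S, the K_3 on S has C(3, 2) = 3 edges. P[all 3 edges red] = (1/2)^3, and likewise for blue, so P[monochromatic] = 2·(1/2)^3 = 2^{1 − 3} = 1/4.
By linearity: E[X] = C(40, 3) · 2^{1 − 3} = 9880 · 1/4 = 2470.
Numerically: E[X] ≈ 2470.000.

E[X] = C(40,3)·2^(1−C(3,2)) = 2470 ≈ 2470.000.


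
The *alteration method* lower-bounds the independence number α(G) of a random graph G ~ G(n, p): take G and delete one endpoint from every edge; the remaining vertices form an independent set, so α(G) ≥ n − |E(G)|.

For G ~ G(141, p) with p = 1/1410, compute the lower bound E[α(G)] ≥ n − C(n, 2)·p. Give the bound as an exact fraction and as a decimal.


E[|E(G)|] = C(141, 2)·p = 9870 · (1/1410) = 7.
E[α(G)] ≥ n − E[|E(G)|] = 141 − 7 = 134.
Numerically: ≈ 134.000000.
(This is only a lower bound; the true E[α(G)] may be larger.)

E[α(G)] ≥ 134 ≈ 134.000000.


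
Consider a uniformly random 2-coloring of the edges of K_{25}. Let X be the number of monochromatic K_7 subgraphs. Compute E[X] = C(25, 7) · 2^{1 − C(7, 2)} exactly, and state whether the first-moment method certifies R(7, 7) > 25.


E[X] = C(25, 7) · 2^{1 − 21} = 480700 · 2^{−20} = 480700/1048576.
As a reduced fraction: E[X] = 120175/262144 ≈ 0.45843.
Is E[X] < 1? YES.
Since E[X] < 1, there exists a 2-coloring of K_{25} with no monochromatic K_7; hence R(7, 7) > 25.

E[X] = 120175/262144 ≈ 0.45843; E[X] < 1, so R(7, 7) > 25.


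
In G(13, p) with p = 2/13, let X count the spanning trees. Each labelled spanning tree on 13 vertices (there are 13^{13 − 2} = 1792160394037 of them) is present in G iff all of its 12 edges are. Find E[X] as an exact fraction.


K_13 has 13^{13 − 2} = 1792160394037 labelled spanning trees.
For each such spanning tree H, let X_H = 1 if all 12 edges of H are present in G. Then P[X_H = 1] = p^{12} = (2/13)^{12} = 4096/23298085122481.
By linearity of expectation: E[X] = Σ_H E[X_H] = 1792160394037 · p^{12} = 1792160394037 · 4096/23298085122481 = 4096/13.
Numerically: E[X] ≈ 315.

E[X] = 1792160394037 · (2/13)^{12} = 4096/13 ≈ 315.


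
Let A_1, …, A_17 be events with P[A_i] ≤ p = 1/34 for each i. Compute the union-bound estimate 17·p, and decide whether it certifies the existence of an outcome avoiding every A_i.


Union bound: P[∪_{i=1}^{17} A_i] ≤ Σ_i P[A_i] ≤ 17·p = 17·(1/34) = 1/2.
Numerically: 1/2 ≈ 0.50000.
Is 1/2 < 1? YES.
Since P[∪ A_i] ≤ 1/2 < 1, the complement has P[∩ A_i^c] ≥ 1 − 1/2 = 1/2 > 0, so some outcome avoids every A_i.

17·p = 1/2 ≈ 0.50000; existence CERTIFIED by the union bound.


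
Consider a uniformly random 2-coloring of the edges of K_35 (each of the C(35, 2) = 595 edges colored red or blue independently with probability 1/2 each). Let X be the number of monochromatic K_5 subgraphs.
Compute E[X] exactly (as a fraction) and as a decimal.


Let X = Σ_S X_S over the C(35, 5) = 324632 subsets S of size 5, where X_S = 1 if the K_5 on S is monochromatic.
For a fixed S, the K_5 on S has C(5, 2) = 10 edges. P[all 10 edges red] = (1/2)^10, and likewise for blue, so P[monochromatic] = 2·(1/2)^10 = 2^{1 − 10} = 1/512.
By linearity of expectation: E[X] = C(35, 5) · 2^{1 − 10} = 324632 · 1/512 = 40579/64.
Numerically: E[X] ≈ 634.04688.

E[X] = C(35,5)·2^(1−C(5,2)) = 40579/64 ≈ 634.04688.


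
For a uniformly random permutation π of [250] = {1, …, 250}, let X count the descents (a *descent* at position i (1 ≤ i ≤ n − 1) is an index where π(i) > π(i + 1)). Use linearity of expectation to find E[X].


Write X = Σ X_I over i = 1, …, 249, with X_I the indicator of one descent.
There are 249 indicators.
For each fixed i, the pair (π(i), π(i+1)) is a uniformly random ordered pair of distinct values from {1, …, 250}; by symmetry P[π(i) > π(i+1)] = 1/2.
By linearity: E[X] = 249 · (1/2) = (250 − 1) · (1/2) = 249/2 ≈ 124.50000.

E[X] = 249/2 = 124.50000.


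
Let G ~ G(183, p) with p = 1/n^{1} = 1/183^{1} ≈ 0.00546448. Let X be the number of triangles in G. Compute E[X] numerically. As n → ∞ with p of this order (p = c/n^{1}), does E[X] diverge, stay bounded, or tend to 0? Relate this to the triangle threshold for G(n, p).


Number of potential triangles: C(183, 3) = 1004731.
Each occurs with probability p³ ≈ (0.00546448)³ ≈ 1.63172411e-07.
By linearity: E[X] = C(183, 3)·p³ ≈ 1004731 · 1.63172411e-07 ≈ 0.163944.
Here α = 1, so p = 1/n is exactly at the triangle threshold p ~ 1/n. Asymptotically E[X] → c³/6 = 1³/6 = 1/6 ≈ 0.166667, a bounded constant. In this regime the triangle count is asymptotically Poisson(c³/6).

E[X] ≈ 0.163944; in regime p = Θ(1/n^{1}) E[X] stays bounded (at the triangle threshold p ~ 1/n).


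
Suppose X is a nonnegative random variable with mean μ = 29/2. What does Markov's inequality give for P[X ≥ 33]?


μ = E[X] = 29/2, a = 33.
Markov: P[X ≥ 33] ≤ μ/a = (29/2)/33 = 29/66.
Numerically: ≈ 0.4394.
(Since a = 33 > μ = 14.5000, the bound 29/66 is < 1 and informative.)

P[X ≥ 33] ≤ 29/66 ≈ 0.4394.


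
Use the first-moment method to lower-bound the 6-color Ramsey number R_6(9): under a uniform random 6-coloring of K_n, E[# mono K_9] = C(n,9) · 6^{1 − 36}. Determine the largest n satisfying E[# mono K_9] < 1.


We need C(n, 9) · 6^{1 − 36} < 1, i.e. C(n, 9) < 6^{36 − 1} = 1719070799748422591028658176.
Check values of n near the boundary:
  n = 4402: C(4402, 9) = 1696419745356657449393393700; 1696419745356657449393393700 < 1719070799748422591028658176? YES
  n = 4403: C(4403, 9) = 1699894433046281918452233150; 1699894433046281918452233150 < 1719070799748422591028658176? YES
  n = 4404: C(4404, 9) = 1703375445537161676647015880; 1703375445537161676647015880 < 1719070799748422591028658176? YES
  n = 4405: C(4405, 9) = 1706862792900636302463627150; 1706862792900636302463627150 < 1719070799748422591028658176? YES
  n = 4406: C(4406, 9) = 1710356485221788389505285700; 1710356485221788389505285700 < 1719070799748422591028658176? YES
  n = 4407: C(4407, 9) = 1713856532599459170657070050; 1713856532599459170657070050 < 1719070799748422591028658176? YES
  n = 4408: C(4408, 9) = 1717362945146264156457459600; 1717362945146264156457459600 < 1719070799748422591028658176? YES
  n = 4409: C(4409, 9) = 1720875732988608787686577131; 1720875732988608787686577131 < 1719070799748422591028658176? NO
  n = 4410: C(4410, 9) = 1724394906266704102180823710; 1724394906266704102180823710 < 1719070799748422591028658176? NO
The largest n with C(n, 9) < 1719070799748422591028658176 is n = 4408 (where E[X] = 35778394690547169926197075/35813974994758803979763712 ≈ 0.9990065). Hence R_6(9) > 4408, i.e. R_6(9) ≥ 4409.

Largest n = 4408; hence R_6(9) > 4408.


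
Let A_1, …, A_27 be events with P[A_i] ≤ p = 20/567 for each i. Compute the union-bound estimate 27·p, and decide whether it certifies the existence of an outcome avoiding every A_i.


Union bound: P[∪_{i=1}^{27} A_i] ≤ Σ_i P[A_i] ≤ 27·p = 27·(20/567) = 20/21.
Numerically: 20/21 ≈ 0.952.
Is 20/21 < 1? YES.
Since P[∪ A_i] ≤ 20/21 < 1, the complement has P[∩ A_i^c] ≥ 1 − 20/21 = 1/21 > 0, so some outcome avoids every A_i.

27·p = 20/21 ≈ 0.952; existence CERTIFIED by the union bound.


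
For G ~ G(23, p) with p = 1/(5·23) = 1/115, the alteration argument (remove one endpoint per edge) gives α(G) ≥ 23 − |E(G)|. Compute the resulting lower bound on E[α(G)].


E[|E(G)|] = C(23, 2)·p = 253 · (1/115) = 11/5.
E[α(G)] ≥ n − E[|E(G)|] = 23 − 11/5 = 104/5.
Numerically: ≈ 20.800000.
(This is only a lower bound; the true E[α(G)] may be larger.)

E[α(G)] ≥ 104/5 ≈ 20.800000.


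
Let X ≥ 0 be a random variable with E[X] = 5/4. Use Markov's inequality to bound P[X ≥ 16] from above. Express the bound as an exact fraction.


μ = E[X] = 5/4, a = 16.
Markov: P[X ≥ 16] ≤ μ/a = (5/4)/16 = 5/64.
Numerically: ≈ 0.078.
(Since a = 16 > μ = 1.250, the bound 5/64 is < 1 and informative.)

P[X ≥ 16] ≤ 5/64 ≈ 0.078.


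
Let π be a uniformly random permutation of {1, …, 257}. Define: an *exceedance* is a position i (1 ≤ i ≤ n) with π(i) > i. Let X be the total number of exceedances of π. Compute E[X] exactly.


Write X = Σ_{i=1}^{257} X_i, where X_i = 1_{π(i) > i}.
For each fixed i, π(i) is uniform over {1, …, 257} (marginal of a uniform permutation), so P[π(i) > i] = (n − i)/n. Summing: Σ_{i=1}^{257} (n − i)/n = (0 + 1 + … + 256)/257 = 257(257 − 1)/(2·257) = (257 − 1)/2.
Hence E[X] = Σ_{i=1}^{257} (257 − i)/257 = 128 ≈ 128.000000.

E[X] = 128 = 128.000000.


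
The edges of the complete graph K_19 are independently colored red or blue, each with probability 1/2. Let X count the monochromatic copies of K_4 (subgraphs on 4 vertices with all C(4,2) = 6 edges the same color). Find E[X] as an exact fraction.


Let X = Σ_S X_S over the C(19, 4) = 3876 subsets S of size 4, where X_S = 1 if the K_4 on S is monochromatic.
For a fixed S, the K_4 on S has C(4, 2) = 6 edges. P[all 6 edges red] = (1/2)^6, and likewise for blue, so P[monochromatic] = 2·(1/2)^6 = 2^{1 − 6} = 1/32.
By linearity: E[X] = C(19, 4) · 2^{1 − 6} = 3876 · 1/32 = 969/8.
Numerically: E[X] ≈ 121.1250.

E[X] = C(19,4)·2^(1−C(4,2)) = 969/8 ≈ 121.1250.


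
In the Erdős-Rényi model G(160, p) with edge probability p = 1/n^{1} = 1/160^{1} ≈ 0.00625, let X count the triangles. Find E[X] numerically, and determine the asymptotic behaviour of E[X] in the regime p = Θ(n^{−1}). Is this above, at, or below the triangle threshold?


Number of potential triangles: C(160, 3) = 669920.
Each occurs with probability p³ ≈ (0.00625)³ ≈ 2.441406e-07.
By linearity: E[X] = C(160, 3)·p³ ≈ 669920 · 2.441406e-07 ≈ 0.1636.
Here α = 1, so p = 1/n is exactly at the triangle threshold p ~ 1/n. Asymptotically E[X] → c³/6 = 1³/6 = 1/6 ≈ 0.1667, a bounded constant. In this regime the triangle count is asymptotically Poisson(c³/6).

E[X] ≈ 0.1636; in regime p = Θ(1/n^{1}) E[X] stays bounded (at the triangle threshold p ~ 1/n).


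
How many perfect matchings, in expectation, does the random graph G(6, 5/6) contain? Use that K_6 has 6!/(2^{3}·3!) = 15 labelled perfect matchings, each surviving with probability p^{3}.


K_6 has 6!/(2^{3}·3!) = 15 labelled perfect matchings.
For each such perfect matching H, let X_H = 1 if all 3 edges of H are present in G. Then P[X_H = 1] = p^{3} = (5/6)^{3} = 125/216.
By linearity of expectation: E[X] = Σ_H E[X_H] = 15 · p^{3} = 15 · 125/216 = 625/72.
Numerically: E[X] ≈ 8.68.

E[X] = 15 · (5/6)^{3} = 625/72 ≈ 8.68.


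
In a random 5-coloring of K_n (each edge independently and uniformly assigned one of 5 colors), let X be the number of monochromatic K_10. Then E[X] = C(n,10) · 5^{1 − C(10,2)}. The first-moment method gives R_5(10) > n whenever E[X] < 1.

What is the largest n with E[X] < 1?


We need C(n, 10) · 5^{1 − 45} < 1, i.e. C(n, 10) < 5^{45 − 1} = 5684341886080801486968994140625.
Check values of n near the boundary:
  n = 5390: C(5390, 10) = 5655833965919099070255434039753; 5655833965919099070255434039753 < 5684341886080801486968994140625? YES
  n = 5391: C(5391, 10) = 5666344714787188828795213697883; 5666344714787188828795213697883 < 5684341886080801486968994140625? YES
  n = 5392: C(5392, 10) = 5676873040158402483252283957448; 5676873040158402483252283957448 < 5684341886080801486968994140625? YES
  n = 5393: C(5393, 10) = 5687418968154238267170642278008; 5687418968154238267170642278008 < 5684341886080801486968994140625? NO
  n = 5394: C(5394, 10) = 5697982524930156243149785372878; 5697982524930156243149785372878 < 5684341886080801486968994140625? NO
The largest n with C(n, 10) < 5684341886080801486968994140625 is n = 5392 (where E[X] = 5676873040158402483252283957448/5684341886080801486968994140625 ≈ 0.9987). Hence R_5(10) > 5392, i.e. R_5(10) ≥ 5393.

Largest n = 5392; hence R_5(10) > 5392.


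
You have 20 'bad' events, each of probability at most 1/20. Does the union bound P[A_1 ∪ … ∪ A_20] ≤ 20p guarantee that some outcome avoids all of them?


Union bound: P[∪_{i=1}^{20} A_i] ≤ Σ_i P[A_i] ≤ 20·p = 20·(1/20) = 1.
Numerically: 1 ≈ 1.000000.
Is 1 < 1? NO.
Since the bound 1 is ≥ 1, the union bound is uninformative here; it does NOT by itself certify existence.

20·p = 1 ≈ 1.000000; existence NOT certified by the union bound.


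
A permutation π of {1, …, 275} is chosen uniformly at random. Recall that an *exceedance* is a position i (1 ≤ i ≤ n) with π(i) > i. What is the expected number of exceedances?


Write X = Σ_{i=1}^{275} X_i, where X_i = 1_{π(i) > i}.
For each fixed i, π(i) is uniform over {1, …, 275} (marginal of a uniform permutation), so P[π(i) > i] = (n − i)/n. Summing: Σ_{i=1}^{275} (n − i)/n = (0 + 1 + … + 274)/275 = 275(275 − 1)/(2·275) = (275 − 1)/2.
Hence E[X] = Σ_{i=1}^{275} (275 − i)/275 = 137 ≈ 137.000000.

E[X] = 137 = 137.000000.


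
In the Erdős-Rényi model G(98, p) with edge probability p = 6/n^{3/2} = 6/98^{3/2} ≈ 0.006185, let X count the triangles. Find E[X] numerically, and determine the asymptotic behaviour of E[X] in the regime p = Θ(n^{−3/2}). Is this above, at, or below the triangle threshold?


Number of potential triangles: C(98, 3) = 152096.
Each occurs with probability p³ ≈ (0.006185)³ ≈ 2.365573e-07.
By linearity: E[X] = C(98, 3)·p³ ≈ 152096 · 2.365573e-07 ≈ 0.0360.
Since α = 3/2 > 1, p = c/n^{3/2} = o(1/n) is below the triangle threshold p ~ 1/n. Asymptotically E[X] ~ (c³/6)·n^{3(1−α)} = (6³/6)·n^{-1.5} → 0, so by Markov's inequality G has no triangles w.h.p.

E[X] ≈ 0.0360; in regime p = Θ(1/n^{3/2}) E[X] tends to 0 (below the triangle threshold p ~ 1/n).


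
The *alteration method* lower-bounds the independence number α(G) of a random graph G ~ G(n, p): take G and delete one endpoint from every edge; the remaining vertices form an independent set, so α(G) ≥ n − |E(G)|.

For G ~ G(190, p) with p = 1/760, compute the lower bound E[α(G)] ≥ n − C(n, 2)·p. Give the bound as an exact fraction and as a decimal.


E[|E(G)|] = C(190, 2)·p = 17955 · (1/760) = 189/8.
E[α(G)] ≥ n − E[|E(G)|] = 190 − 189/8 = 1331/8.
Numerically: ≈ 166.375.
(This is only a lower bound; the true E[α(G)] may be larger.)

E[α(G)] ≥ 1331/8 ≈ 166.375.


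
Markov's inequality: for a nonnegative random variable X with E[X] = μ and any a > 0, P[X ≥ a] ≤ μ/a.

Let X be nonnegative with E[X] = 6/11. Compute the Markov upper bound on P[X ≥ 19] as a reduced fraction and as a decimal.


μ = E[X] = 6/11, a = 19.
Markov: P[X ≥ 19] ≤ μ/a = (6/11)/19 = 6/209.
Numerically: ≈ 0.029.
(Since a = 19 > μ = 0.545, the bound 6/209 is < 1 and informative.)

P[X ≥ 19] ≤ 6/209 ≈ 0.029.


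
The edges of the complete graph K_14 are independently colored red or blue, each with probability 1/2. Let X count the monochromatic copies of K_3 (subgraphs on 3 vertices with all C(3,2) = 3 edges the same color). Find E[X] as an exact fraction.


Let X = Σ_S X_S over the C(14, 3) = 364 subsets S of size 3, where X_S = 1 if the K_3 on S is monochromatic.
For a fixed S, the K_3 on S has C(3, 2) = 3 edges. P[all 3 edges red] = (1/2)^3, and likewise for blue, so P[monochromatic] = 2·(1/2)^3 = 2^{1 − 3} = 1/4.
By linearity: E[X] = C(14, 3) · 2^{1 − 3} = 364 · 1/4 = 91.
Numerically: E[X] ≈ 91.0000.

E[X] = C(14,3)·2^(1−C(3,2)) = 91 ≈ 91.0000.


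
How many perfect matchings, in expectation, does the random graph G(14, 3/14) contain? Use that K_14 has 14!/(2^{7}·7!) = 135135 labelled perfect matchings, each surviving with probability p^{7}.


K_14 has 14!/(2^{7}·7!) = 135135 labelled perfect matchings.
For each such perfect matching H, let X_H = 1 if all 7 edges of H are present in G. Then P[X_H = 1] = p^{7} = (3/14)^{7} = 2187/105413504.
By linearity of expectation: E[X] = Σ_H E[X_H] = 135135 · p^{7} = 135135 · 2187/105413504 = 42220035/15059072.
Numerically: E[X] ≈ 2.8.

E[X] = 135135 · (3/14)^{7} = 42220035/15059072 ≈ 2.8.


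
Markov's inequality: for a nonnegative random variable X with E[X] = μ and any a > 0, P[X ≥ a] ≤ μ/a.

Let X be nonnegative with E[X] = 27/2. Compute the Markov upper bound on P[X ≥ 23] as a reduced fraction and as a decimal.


μ = E[X] = 27/2, a = 23.
Markov: P[X ≥ 23] ≤ μ/a = (27/2)/23 = 27/46.
Numerically: ≈ 0.586957.
(Since a = 23 > μ = 13.500000, the bound 27/46 is < 1 and informative.)

P[X ≥ 23] ≤ 27/46 ≈ 0.586957.


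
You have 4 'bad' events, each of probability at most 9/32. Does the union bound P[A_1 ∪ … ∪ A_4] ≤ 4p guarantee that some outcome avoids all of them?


Union bound: P[∪_{i=1}^{4} A_i] ≤ Σ_i P[A_i] ≤ 4·p = 4·(9/32) = 9/8.
Numerically: 9/8 ≈ 1.1250000.
Is 9/8 < 1? NO.
Since the bound 9/8 is ≥ 1, the union bound is uninformative here; it does NOT by itself certify existence.

4·p = 9/8 ≈ 1.1250000; existence NOT certified by the union bound.


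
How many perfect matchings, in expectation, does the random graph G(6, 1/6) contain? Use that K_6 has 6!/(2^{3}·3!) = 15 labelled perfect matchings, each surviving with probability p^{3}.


K_6 has 6!/(2^{3}·3!) = 15 labelled perfect matchings.
For each such perfect matching H, let X_H = 1 if all 3 edges of H are present in G. Then P[X_H = 1] = p^{3} = (1/6)^{3} = 1/216.
Summing the indicators: E[X] = Σ_H E[X_H] = 15 · p^{3} = 15 · 1/216 = 5/72.
Numerically: E[X] ≈ 0.0694444.

E[X] = 15 · (1/6)^{3} = 5/72 ≈ 0.0694444.


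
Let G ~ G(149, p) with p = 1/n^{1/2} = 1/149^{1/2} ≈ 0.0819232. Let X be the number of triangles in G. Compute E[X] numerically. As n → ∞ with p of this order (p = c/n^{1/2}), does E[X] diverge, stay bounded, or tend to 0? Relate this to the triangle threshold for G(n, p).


Number of potential triangles: C(149, 3) = 540274.
Each occurs with probability p³ ≈ (0.0819232)³ ≈ 5.49820081e-04.
By linearity: E[X] = C(149, 3)·p³ ≈ 540274 · 5.49820081e-04 ≈ 297.053494.
Since α = 1/2 < 1, p = c/n^{1/2} ≫ 1/n is above the triangle threshold p ~ 1/n. Asymptotically E[X] ~ (c³/6)·n^{3(1−α)} = (1³/6)·n^{1.5} → ∞; triangles are abundant w.h.p.

E[X] ≈ 297.053494; in regime p = Θ(1/n^{1/2}) E[X] diverges (above the triangle threshold p ~ 1/n).


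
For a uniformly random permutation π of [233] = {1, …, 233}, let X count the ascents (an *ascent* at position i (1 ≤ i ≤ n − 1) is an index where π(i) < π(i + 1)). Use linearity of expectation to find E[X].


Write X = Σ X_I over i = 1, …, 232, with X_I the indicator of one ascent.
There are 232 indicators.
For each fixed i, the pair (π(i), π(i+1)) is a uniformly random ordered pair of distinct values from {1, …, 233}; by symmetry P[π(i) < π(i+1)] = 1/2.
By linearity: E[X] = 232 · (1/2) = (233 − 1) · (1/2) = 116 ≈ 116.00000.

E[X] = 116 = 116.00000.


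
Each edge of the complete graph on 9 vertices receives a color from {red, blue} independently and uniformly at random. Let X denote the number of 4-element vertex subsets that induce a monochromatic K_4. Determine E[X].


Let X = Σ_S X_S over the C(9, 4) = 126 subsets S of size 4, where X_S = 1 if the K_4 on S is monochromatic.
For a fixed S, the K_4 on S has C(4, 2) = 6 edges. P[all 6 edges red] = (1/2)^6, and likewise for blue, so P[monochromatic] = 2·(1/2)^6 = 2^{1 − 6} = 1/32.
By linearity of expectation: E[X] = C(9, 4) · 2^{1 − 6} = 126 · 1/32 = 63/16.
Numerically: E[X] ≈ 3.93750.

E[X] = C(9,4)·2^(1−C(4,2)) = 63/16 ≈ 3.93750.


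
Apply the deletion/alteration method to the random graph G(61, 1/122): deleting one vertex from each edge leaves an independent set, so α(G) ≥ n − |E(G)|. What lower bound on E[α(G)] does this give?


E[|E(G)|] = C(61, 2)·p = 1830 · (1/122) = 15.
E[α(G)] ≥ n − E[|E(G)|] = 61 − 15 = 46.
Numerically: ≈ 46.00000.
(This is only a lower bound; the true E[α(G)] may be larger.)

E[α(G)] ≥ 46 ≈ 46.00000.


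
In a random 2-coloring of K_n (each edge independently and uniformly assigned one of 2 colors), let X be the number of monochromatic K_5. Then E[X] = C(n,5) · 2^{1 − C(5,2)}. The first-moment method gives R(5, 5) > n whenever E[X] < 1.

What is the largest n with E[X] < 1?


We need C(n, 5) · 2^{1 − 10} < 1, i.e. C(n, 5) < 2^{10 − 1} = 512.
Check values of n near the boundary:
  n = 8: C(8, 5) = 56; 56 < 512? YES
  n = 9: C(9, 5) = 126; 126 < 512? YES
  n = 10: C(10, 5) = 252; 252 < 512? YES
  n = 11: C(11, 5) = 462; 462 < 512? YES
  n = 12: C(12, 5) = 792; 792 < 512? NO
The largest n with C(n, 5) < 512 is n = 11 (where E[X] = 231/256 ≈ 0.902). Hence R(5, 5) > 11, i.e. R(5, 5) ≥ 12.

Largest n = 11; hence R(5, 5) > 11.


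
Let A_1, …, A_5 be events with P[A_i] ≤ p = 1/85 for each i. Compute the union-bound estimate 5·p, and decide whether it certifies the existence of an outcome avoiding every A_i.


Union bound: P[∪_{i=1}^{5} A_i] ≤ Σ_i P[A_i] ≤ 5·p = 5·(1/85) = 1/17.
Numerically: 1/17 ≈ 0.0588235.
Is 1/17 < 1? YES.
Since P[∪ A_i] ≤ 1/17 < 1, the complement has P[∩ A_i^c] ≥ 1 − 1/17 = 16/17 > 0, so some outcome avoids every A_i.

5·p = 1/17 ≈ 0.0588235; existence CERTIFIED by the union bound.


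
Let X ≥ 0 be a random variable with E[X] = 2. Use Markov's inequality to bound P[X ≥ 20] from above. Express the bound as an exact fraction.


μ = E[X] = 2, a = 20.
Markov: P[X ≥ 20] ≤ μ/a = (2)/20 = 1/10.
Numerically: ≈ 0.100000.
(Since a = 20 > μ = 2.000000, the bound 1/10 is < 1 and informative.)

P[X ≥ 20] ≤ 1/10 ≈ 0.100000.


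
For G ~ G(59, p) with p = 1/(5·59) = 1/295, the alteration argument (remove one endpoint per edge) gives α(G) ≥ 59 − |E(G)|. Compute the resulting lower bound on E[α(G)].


E[|E(G)|] = C(59, 2)·p = 1711 · (1/295) = 29/5.
E[α(G)] ≥ n − E[|E(G)|] = 59 − 29/5 = 266/5.
Numerically: ≈ 53.20000.
(This is only a lower bound; the true E[α(G)] may be larger.)

E[α(G)] ≥ 266/5 ≈ 53.20000.


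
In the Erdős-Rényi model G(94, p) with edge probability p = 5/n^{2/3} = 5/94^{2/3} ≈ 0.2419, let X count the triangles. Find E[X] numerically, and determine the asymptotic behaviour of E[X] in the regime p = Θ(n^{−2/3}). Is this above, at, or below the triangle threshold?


Number of potential triangles: C(94, 3) = 134044.
Each occurs with probability p³ ≈ (0.2419)³ ≈ 1.414667e-02.
By linearity: E[X] = C(94, 3)·p³ ≈ 134044 · 1.414667e-02 ≈ 1896.2766.
Since α = 2/3 < 1, p = c/n^{2/3} ≫ 1/n is above the triangle threshold p ~ 1/n. Asymptotically E[X] ~ (c³/6)·n^{3(1−α)} = (5³/6)·n^{1} → ∞; triangles are abundant w.h.p.

E[X] ≈ 1896.2766; in regime p = Θ(1/n^{2/3}) E[X] diverges (above the triangle threshold p ~ 1/n).


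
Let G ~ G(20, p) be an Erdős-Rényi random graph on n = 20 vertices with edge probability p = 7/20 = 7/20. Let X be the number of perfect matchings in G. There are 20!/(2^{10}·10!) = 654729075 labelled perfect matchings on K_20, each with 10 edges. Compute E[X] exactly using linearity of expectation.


K_20 has 20!/(2^{10}·10!) = 654729075 labelled perfect matchings.
For each such perfect matching H, let X_H = 1 if all 10 edges of H are present in G. Then P[X_H = 1] = p^{10} = (7/20)^{10} = 282475249/10240000000000.
Summing the indicators: E[X] = Σ_H E[X_H] = 654729075 · p^{10} = 654729075 · 282475249/10240000000000 = 7397790339526587/409600000000.
Numerically: E[X] ≈ 1.81e+04.

E[X] = 654729075 · (7/20)^{10} = 7397790339526587/409600000000 ≈ 1.81e+04.


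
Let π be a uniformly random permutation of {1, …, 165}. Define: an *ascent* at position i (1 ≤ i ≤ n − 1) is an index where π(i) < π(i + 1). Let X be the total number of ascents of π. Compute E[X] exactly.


Write X = Σ X_I over i = 1, …, 164, with X_I the indicator of one ascent.
There are 164 indicators.
For each fixed i, the pair (π(i), π(i+1)) is a uniformly random ordered pair of distinct values from {1, …, 165}; by symmetry P[π(i) < π(i+1)] = 1/2.
By linearity: E[X] = 164 · (1/2) = (165 − 1) · (1/2) = 82 ≈ 82.000000.

E[X] = 82 = 82.000000.


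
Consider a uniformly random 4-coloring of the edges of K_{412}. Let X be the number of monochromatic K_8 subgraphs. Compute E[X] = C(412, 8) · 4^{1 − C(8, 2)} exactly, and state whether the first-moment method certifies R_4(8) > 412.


E[X] = C(412, 8) · 4^{1 − 28} = 19229204065337145 · 4^{−27} = 19229204065337145/18014398509481984.
As a reduced fraction: E[X] = 19229204065337145/18014398509481984 ≈ 1.06744.
Is E[X] < 1? NO.
Since E[X] ≥ 1, the first-moment bound is inconclusive at n = 412; it does NOT by itself certify R_4(8) > 412.

E[X] = 19229204065337145/18014398509481984 ≈ 1.06744; E[X] ≥ 1; first-moment method inconclusive here.


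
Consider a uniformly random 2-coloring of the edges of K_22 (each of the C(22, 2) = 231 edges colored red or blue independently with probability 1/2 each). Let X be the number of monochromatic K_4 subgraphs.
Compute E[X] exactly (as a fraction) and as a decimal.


Let X = Σ_S X_S over the C(22, 4) = 7315 subsets S of size 4, where X_S = 1 if the K_4 on S is monochromatic.
For a fixed S, the K_4 on S has C(4, 2) = 6 edges. P[all 6 edges red] = (1/2)^6, and likewise for blue, so P[monochromatic] = 2·(1/2)^6 = 2^{1 − 6} = 1/32.
By linearity of expectation: E[X] = C(22, 4) · 2^{1 − 6} = 7315 · 1/32 = 7315/32.
Numerically: E[X] ≈ 228.593750.

E[X] = C(22,4)·2^(1−C(4,2)) = 7315/32 ≈ 228.593750.


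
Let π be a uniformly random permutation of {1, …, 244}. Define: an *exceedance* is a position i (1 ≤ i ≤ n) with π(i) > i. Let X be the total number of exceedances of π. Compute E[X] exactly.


Write X = Σ_{i=1}^{244} X_i, where X_i = 1_{π(i) > i}.
For each fixed i, π(i) is uniform over {1, …, 244} (marginal of a uniform permutation), so P[π(i) > i] = (n − i)/n. Summing: Σ_{i=1}^{244} (n − i)/n = (0 + 1 + … + 243)/244 = 244(244 − 1)/(2·244) = (244 − 1)/2.
Hence E[X] = Σ_{i=1}^{244} (244 − i)/244 = 243/2 ≈ 121.5000.

E[X] = 243/2 = 121.5000.
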